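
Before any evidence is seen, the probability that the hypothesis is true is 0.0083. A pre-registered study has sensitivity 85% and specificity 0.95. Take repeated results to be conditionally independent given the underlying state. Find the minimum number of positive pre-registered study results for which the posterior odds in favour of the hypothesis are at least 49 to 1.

4

Prior odds: 0.0083 ÷ 0.9917 = 83/9917.
False-positive rate = 1 − 0.95 = 0.05; likelihood ratio of a positive = 0.85/0.05 = 17.
Target odds = 49.
Need (83/9917) × 17ⁿ ≥ 49, i.e. 17ⁿ ≥ 485933/83.
17³ = 4913 falls short of 485933/83 but 17⁴ = 83521 reaches it, so n = 4.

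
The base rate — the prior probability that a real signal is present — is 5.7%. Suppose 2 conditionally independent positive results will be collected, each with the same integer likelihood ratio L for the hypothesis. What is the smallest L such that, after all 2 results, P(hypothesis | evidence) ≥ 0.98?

29

Prior odds = 0.057/0.943 = 57/943.
Target odds = 0.98/0.02 = 49.
Need L² ≥ 49 ÷ (57/943) = 46207/57.
28² = 784 < 46207/57 ≤ 841 = 29², so L = 29.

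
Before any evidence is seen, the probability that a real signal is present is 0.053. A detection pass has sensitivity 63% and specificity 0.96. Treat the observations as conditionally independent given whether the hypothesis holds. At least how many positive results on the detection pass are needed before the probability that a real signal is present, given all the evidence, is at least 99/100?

Prior odds: 0.053 ÷ 0.947 = 53/947.
False-positive rate = 1 − 0.96 = 0.04; likelihood ratio of a positive = 0.63/0.04 = 15.75.
Target odds: 0.99 ÷ 0.01 = 99.
Need (53/947) × 15.75ⁿ ≥ 99, i.e. 15.75ⁿ ≥ 93753/53.
15.75² = 248.0625 falls short of 93753/53 but 15.75³ = 3906.984375 reaches it, so n = 3.

3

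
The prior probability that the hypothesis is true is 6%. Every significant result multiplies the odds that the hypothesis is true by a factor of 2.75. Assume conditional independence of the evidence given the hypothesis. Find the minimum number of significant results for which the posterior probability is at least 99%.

Prior odds = 0.06/0.94 = 3/47.
Likelihood ratio per significant result = 2.75.
Target posterior odds = 0.99/0.01 = 99.
Need (3/47) × 2.75ⁿ ≥ 99, i.e. 2.75ⁿ ≥ 1551.
2.75⁷ = 19487171/16384 falls short of 1551 but 2.75⁸ = 214358881/65536 reaches it, so n = 8.

8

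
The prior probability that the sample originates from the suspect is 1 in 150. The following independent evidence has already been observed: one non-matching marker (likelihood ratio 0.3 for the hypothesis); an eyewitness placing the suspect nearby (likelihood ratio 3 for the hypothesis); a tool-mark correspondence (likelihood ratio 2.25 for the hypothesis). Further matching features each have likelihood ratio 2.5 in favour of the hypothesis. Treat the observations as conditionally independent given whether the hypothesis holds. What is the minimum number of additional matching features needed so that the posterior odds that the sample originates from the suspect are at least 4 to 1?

7

Prior odds = (1/150)/(149/150) = 1/149.
Combined Bayes factor of the evidence already in hand = 0.3 × 3 × 2.25 = 2.025.
Odds after that evidence = (1/149) × 2.025 = 81/5960.
Target odds = 4.
Need 2.5ⁿ ≥ 4 ÷ (81/5960) = 23840/81.
2.5⁶ = 244.140625 falls short of 23840/81 but 2.5⁷ = 610.3515625 reaches it, so n = 7.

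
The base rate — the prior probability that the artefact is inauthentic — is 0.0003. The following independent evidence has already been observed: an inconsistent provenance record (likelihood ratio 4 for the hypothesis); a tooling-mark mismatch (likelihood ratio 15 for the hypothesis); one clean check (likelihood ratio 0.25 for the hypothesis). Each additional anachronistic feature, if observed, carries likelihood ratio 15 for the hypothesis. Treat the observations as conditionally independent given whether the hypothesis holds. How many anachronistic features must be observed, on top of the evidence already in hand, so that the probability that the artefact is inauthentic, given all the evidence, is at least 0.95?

4

Prior odds = 0.0003/0.9997 = 3/9997.
Combined Bayes factor of the evidence already in hand = 4 × 15 × 0.25 = 15.
Odds after that evidence = (3/9997) × 15 = 45/9997.
Target odds = 0.95/0.05 = 19.
Need 15ⁿ ≥ 19 ÷ (45/9997) = 189943/45.
15³ = 3375 falls short of 189943/45 but 15⁴ = 50625 reaches it, so n = 4.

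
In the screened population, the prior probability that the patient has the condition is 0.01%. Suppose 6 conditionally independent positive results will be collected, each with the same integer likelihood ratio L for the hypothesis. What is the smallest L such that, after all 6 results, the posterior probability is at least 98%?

9

Prior odds = 0.0001/0.9999 = 1/9999.
Target odds = 0.98/0.02 = 49.
Need L⁶ ≥ 49 ÷ (1/9999) = 489951.
8⁶ = 262144 < 489951 ≤ 531441 = 9⁶, so L = 9.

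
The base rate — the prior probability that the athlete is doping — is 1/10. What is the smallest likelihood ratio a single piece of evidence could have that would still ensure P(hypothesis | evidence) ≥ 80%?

Prior odds = 0.1/0.9 = 1/9.
Target odds = 0.8/0.2 = 4.
Required Bayes factor = 4 ÷ (1/9) = 36.

36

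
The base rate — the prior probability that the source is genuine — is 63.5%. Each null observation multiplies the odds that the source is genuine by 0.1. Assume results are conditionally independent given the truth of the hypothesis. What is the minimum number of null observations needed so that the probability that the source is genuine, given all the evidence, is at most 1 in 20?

2

Prior odds: 0.635 ÷ 0.365 = 127/73.
Likelihood ratio per null observation = 0.1.
Target odds: 0.05 ÷ 0.95 = 1/19.
Need (127/73) × 0.1ⁿ ≤ 1/19, i.e. 0.1ⁿ ≤ 73/2413.
0.1¹ = 0.1 is still above 73/2413 but 0.1² = 0.01 is at or below it, so n = 2.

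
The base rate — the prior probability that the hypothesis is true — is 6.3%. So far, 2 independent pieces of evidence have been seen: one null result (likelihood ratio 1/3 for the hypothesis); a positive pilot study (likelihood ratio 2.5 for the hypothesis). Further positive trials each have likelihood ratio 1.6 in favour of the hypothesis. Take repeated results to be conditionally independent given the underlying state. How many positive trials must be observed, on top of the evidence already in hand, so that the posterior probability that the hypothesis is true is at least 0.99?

16

Prior odds = 0.063/0.937 = 63/937.
Combined Bayes factor of the evidence already in hand = (1/3) × 2.5 = 5/6.
Odds after that evidence = (63/937) × 5/6 = 105/1874.
Target odds = 0.99/0.01 = 99.
Need 1.6ⁿ ≥ 99 ÷ (105/1874) = 61842/35.
1.6¹⁵ ≈1152.92 falls short of 61842/35 but 1.6¹⁶ ≈1844.67 reaches it, so n = 16.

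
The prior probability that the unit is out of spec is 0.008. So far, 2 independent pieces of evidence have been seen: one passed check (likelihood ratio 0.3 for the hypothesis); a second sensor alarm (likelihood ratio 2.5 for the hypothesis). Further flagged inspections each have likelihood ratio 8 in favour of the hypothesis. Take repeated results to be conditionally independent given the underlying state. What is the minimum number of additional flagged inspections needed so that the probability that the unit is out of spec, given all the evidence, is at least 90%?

4

Prior odds = 0.008/0.992 = 1/124.
Combined Bayes factor of the evidence already in hand = 0.3 × 2.5 = 0.75.
Odds after that evidence = (1/124) × 0.75 = 3/496.
Target odds = 0.9/0.1 = 9.
Need 8ⁿ ≥ 9 ÷ (3/496) = 1488.
8³ = 512 falls short of 1488 but 8⁴ = 4096 reaches it, so n = 4.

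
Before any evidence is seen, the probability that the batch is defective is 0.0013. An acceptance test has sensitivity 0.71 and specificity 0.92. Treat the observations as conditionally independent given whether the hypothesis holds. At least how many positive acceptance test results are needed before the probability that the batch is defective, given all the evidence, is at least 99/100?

Prior odds: 0.0013 ÷ 0.9987 = 13/9987.
False-positive rate = 1 − 0.92 = 0.08; likelihood ratio of a positive = 0.71/0.08 = 8.875.
Target odds: 0.99 ÷ 0.01 = 99.
Need (13/9987) × 8.875ⁿ ≥ 99, i.e. 8.875ⁿ ≥ 988713/13.
8.875⁵ ≈55060.7 falls short of 988713/13 but 8.875⁶ ≈488664 reaches it, so n = 6.

6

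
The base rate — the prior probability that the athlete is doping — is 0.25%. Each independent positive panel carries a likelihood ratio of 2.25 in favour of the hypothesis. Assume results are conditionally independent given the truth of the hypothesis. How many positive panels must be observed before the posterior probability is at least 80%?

Prior odds: 0.0025 ÷ 0.9975 = 1/399.
Likelihood ratio per positive panel = 2.25.
Target odds: 0.8 ÷ 0.2 = 4.
Require 2.25ⁿ ≥ 4 ÷ (1/399) = 1596.
2.25⁹ = 387420489/262144 falls short of 1596 but 2.25¹⁰ ≈3325.26 reaches it, so n = 10.

10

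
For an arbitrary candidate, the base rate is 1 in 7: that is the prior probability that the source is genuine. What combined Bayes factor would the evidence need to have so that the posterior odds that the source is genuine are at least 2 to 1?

Prior odds = (1/7)/(6/7) = 1/6.
Target odds = 2.
Required Bayes factor = 2 ÷ (1/6) = 12.

12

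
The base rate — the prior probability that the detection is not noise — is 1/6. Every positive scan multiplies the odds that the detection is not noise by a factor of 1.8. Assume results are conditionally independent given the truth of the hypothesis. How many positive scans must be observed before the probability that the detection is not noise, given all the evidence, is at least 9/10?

Prior odds: (1/6) ÷ (5/6) = 0.2.
Likelihood ratio per positive scan = 1.8.
Target odds: 0.9 ÷ 0.1 = 9.
Need 0.2 × 1.8ⁿ ≥ 9, i.e. 1.8ⁿ ≥ 45.
1.8⁶ = 531441/15625 falls short of 45 but 1.8⁷ = 4782969/78125 reaches it, so n = 7.

7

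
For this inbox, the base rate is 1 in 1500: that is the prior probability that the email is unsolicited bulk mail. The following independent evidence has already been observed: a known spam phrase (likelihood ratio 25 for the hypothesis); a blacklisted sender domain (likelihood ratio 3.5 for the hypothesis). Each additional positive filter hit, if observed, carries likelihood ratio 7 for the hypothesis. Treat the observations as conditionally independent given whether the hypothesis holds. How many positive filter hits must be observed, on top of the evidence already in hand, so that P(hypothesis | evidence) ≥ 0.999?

Prior odds = (1/1500)/(1499/1500) = 1/1499.
Combined Bayes factor of the evidence already in hand = 25 × 3.5 = 87.5.
Odds after that evidence = (1/1499) × 87.5 = 175/2998.
Target odds = 0.999/0.001 = 999.
Need 7ⁿ ≥ 999 ÷ (175/2998) = 2995002/175.
7⁵ = 16807 falls short of 2995002/175 but 7⁶ = 117649 reaches it, so n = 6.

6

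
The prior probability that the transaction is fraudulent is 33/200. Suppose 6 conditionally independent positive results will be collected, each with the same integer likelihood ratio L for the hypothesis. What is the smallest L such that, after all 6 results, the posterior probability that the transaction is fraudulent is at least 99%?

3

Prior odds = 0.165/0.835 = 33/167.
Target odds = 0.99/0.01 = 99.
Need L⁶ ≥ 99 ÷ (33/167) = 501.
2⁶ = 64 < 501 ≤ 729 = 3⁶, so L = 3.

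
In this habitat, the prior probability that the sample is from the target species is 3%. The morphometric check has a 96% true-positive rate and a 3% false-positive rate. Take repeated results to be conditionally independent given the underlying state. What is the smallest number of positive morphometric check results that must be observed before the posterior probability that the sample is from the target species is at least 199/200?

3

Prior odds: 0.03 ÷ 0.97 = 3/97.
Likelihood ratio of a positive result = 0.96/0.03 = 32.
Target odds: 0.995 ÷ 0.005 = 199.
Need (3/97) × 32ⁿ ≥ 199, i.e. 32ⁿ ≥ 19303/3.
32² = 1024 falls short of 19303/3 but 32³ = 32768 reaches it, so n = 3.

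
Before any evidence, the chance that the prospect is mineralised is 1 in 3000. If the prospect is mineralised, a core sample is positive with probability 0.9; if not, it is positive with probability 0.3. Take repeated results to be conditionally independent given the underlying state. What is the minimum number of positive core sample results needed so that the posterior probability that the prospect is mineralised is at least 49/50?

Prior odds: (1/3000) ÷ (2999/3000) = 1/2999.
Likelihood ratio of a positive = 0.9/0.3 = 3.
Target odds: 0.98 ÷ 0.02 = 49.
Require 3ⁿ ≥ 49 ÷ (1/2999) = 146951.
3¹⁰ = 59049 falls short of 146951 but 3¹¹ = 177147 reaches it, so n = 11.

11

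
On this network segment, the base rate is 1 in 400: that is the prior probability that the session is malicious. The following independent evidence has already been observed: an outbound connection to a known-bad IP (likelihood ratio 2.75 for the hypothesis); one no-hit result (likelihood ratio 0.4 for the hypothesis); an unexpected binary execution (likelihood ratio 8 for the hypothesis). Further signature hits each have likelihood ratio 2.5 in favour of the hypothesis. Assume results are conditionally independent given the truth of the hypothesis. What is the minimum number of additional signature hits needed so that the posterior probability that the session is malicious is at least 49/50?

Prior odds = 0.0025/0.9975 = 1/399.
Combined Bayes factor of the evidence already in hand = 2.75 × 0.4 × 8 = 8.8.
Odds after that evidence = (1/399) × 8.8 = 44/1995.
Target odds = 0.98/0.02 = 49.
Need 2.5ⁿ ≥ 49 ÷ (44/1995) = 97755/44.
2.5⁸ = 390625/256 falls short of 97755/44 but 2.5⁹ = 1953125/512 reaches it, so n = 9.

9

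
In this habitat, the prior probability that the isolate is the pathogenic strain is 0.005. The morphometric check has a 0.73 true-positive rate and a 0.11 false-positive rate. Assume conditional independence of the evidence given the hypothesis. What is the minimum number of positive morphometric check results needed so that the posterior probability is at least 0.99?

Prior odds = 0.005/0.995 = 1/199.
Likelihood ratio of a positive result = 0.73/0.11 = 73/11.
Target odds: 0.99 ÷ 0.01 = 99.
Require (73/11)ⁿ ≥ 99 ÷ (1/199) = 19701.
(73/11)⁵ ≈12872.1 falls short of 19701 but (73/11)⁶ ≈85424.2 reaches it, so n = 6.

6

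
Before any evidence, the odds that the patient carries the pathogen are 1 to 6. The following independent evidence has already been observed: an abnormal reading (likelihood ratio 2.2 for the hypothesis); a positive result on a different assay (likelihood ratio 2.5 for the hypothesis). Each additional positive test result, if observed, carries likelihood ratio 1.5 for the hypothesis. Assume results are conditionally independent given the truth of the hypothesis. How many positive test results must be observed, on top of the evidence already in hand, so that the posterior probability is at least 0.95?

Prior odds = 1/6.
Combined Bayes factor of the evidence already in hand = 2.2 × 2.5 = 5.5.
Odds after that evidence = (1/6) × 5.5 = 11/12.
Target odds = 0.95/0.05 = 19.
Need 1.5ⁿ ≥ 19 ÷ (11/12) = 228/11.
1.5⁷ = 17.0859375 falls short of 228/11 but 1.5⁸ = 25.62890625 reaches it, so n = 8.

8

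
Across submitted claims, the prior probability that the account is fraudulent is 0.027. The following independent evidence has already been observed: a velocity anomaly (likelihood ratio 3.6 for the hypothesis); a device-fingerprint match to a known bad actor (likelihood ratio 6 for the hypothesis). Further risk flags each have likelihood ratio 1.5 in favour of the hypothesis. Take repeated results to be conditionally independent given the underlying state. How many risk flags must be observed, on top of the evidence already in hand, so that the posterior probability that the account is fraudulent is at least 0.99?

13

Prior odds = 0.027/0.973 = 27/973.
Combined Bayes factor of the evidence already in hand = 3.6 × 6 = 21.6.
Odds after that evidence = (27/973) × 21.6 = 2916/4865.
Target odds = 0.99/0.01 = 99.
Need 1.5ⁿ ≥ 99 ÷ (2916/4865) = 53515/324.
1.5¹² = 531441/4096 falls short of 53515/324 but 1.5¹³ = 1594323/8192 reaches it, so n = 13.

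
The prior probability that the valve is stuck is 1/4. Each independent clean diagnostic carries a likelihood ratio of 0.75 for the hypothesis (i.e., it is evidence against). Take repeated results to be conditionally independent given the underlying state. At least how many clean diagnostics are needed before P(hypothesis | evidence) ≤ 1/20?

Prior odds = 0.25/0.75 = 1/3.
Likelihood ratio per clean diagnostic = 0.75.
Target posterior odds = 0.05/0.95 = 1/19.
Need (1/3) × 0.75ⁿ ≤ 1/19, i.e. 0.75ⁿ ≤ 3/19.
0.75⁶ = 729/4096 is still above 3/19 but 0.75⁷ = 2187/16384 is at or below it, so n = 7.

7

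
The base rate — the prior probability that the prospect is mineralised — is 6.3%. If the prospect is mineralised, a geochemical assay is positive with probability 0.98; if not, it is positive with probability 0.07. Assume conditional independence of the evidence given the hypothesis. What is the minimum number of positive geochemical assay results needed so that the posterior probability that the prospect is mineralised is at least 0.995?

4

Prior odds = 0.063/0.937 = 63/937.
Likelihood ratio of a positive = 0.98/0.07 = 14.
Target odds: 0.995 ÷ 0.005 = 199.
Require 14ⁿ ≥ 199 ÷ (63/937) = 186463/63.
14³ = 2744 falls short of 186463/63 but 14⁴ = 38416 reaches it, so n = 4.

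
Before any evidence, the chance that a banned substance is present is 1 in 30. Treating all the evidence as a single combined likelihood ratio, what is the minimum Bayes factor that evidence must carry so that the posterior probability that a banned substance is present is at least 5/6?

Prior odds = (1/30)/(29/30) = 1/29.
Target odds = (5/6)/(1/6) = 5.
Required Bayes factor = 5 ÷ (1/29) = 145.

145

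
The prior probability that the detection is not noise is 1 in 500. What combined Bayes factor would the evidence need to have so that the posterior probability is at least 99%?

Prior odds = 0.002/0.998 = 1/499.
Target odds = 0.99/0.01 = 99.
Required Bayes factor = 99 ÷ (1/499) = 49401.

49401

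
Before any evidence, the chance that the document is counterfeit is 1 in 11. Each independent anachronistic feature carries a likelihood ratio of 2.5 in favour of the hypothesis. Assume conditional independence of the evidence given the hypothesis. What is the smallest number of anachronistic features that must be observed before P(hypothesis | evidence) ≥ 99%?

Prior odds: (1/11) ÷ (10/11) = 0.1.
Likelihood ratio per anachronistic feature = 2.5.
Target odds: 0.99 ÷ 0.01 = 99.
Require 2.5ⁿ ≥ 99 ÷ 0.1 = 990.
2.5⁷ = 610.3515625 falls short of 990 but 2.5⁸ = 390625/256 reaches it, so n = 8.

8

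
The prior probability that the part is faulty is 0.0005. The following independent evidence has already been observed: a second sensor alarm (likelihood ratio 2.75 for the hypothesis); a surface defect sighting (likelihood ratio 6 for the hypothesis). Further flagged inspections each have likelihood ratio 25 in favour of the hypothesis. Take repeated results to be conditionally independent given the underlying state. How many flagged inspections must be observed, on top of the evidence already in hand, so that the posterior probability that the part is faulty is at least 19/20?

Prior odds = 0.0005/0.9995 = 1/1999.
Combined Bayes factor of the evidence already in hand = 2.75 × 6 = 16.5.
Odds after that evidence = (1/1999) × 16.5 = 33/3998.
Target odds = 0.95/0.05 = 19.
Need 25ⁿ ≥ 19 ÷ (33/3998) = 75962/33.
25² = 625 falls short of 75962/33 but 25³ = 15625 reaches it, so n = 3.

3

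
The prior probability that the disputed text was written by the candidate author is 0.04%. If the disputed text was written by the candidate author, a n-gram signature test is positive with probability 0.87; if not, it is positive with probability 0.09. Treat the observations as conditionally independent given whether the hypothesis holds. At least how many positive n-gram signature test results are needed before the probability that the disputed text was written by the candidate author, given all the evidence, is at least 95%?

Prior odds = 0.0004/0.9996 = 1/2499.
Likelihood ratio of a positive = 0.87/0.09 = 29/3.
Target posterior odds = 0.95/0.05 = 19.
Need (1/2499) × (29/3)ⁿ ≥ 19, i.e. (29/3)ⁿ ≥ 47481.
(29/3)⁴ = 707281/81 falls short of 47481 but (29/3)⁵ = 20511149/243 reaches it, so n = 5.

5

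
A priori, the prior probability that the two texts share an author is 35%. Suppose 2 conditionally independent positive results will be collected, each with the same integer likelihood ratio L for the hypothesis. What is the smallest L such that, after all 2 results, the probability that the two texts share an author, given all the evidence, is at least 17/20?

Prior odds = 0.35/0.65 = 7/13.
Target odds = 0.85/0.15 = 17/3.
Need L² ≥ 17/3 ÷ (7/13) = 221/21.
3² = 9 < 221/21 ≤ 16 = 4², so L = 4.

4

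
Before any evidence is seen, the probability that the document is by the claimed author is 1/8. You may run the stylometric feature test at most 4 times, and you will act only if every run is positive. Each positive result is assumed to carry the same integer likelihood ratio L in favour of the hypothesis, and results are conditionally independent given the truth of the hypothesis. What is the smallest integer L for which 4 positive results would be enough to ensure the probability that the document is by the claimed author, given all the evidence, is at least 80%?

Prior odds = 0.125/0.875 = 1/7.
Target odds = 0.8/0.2 = 4.
Need L⁴ ≥ 4 ÷ (1/7) = 28.
2⁴ = 16 < 28 ≤ 81 = 3⁴, so L = 3.

3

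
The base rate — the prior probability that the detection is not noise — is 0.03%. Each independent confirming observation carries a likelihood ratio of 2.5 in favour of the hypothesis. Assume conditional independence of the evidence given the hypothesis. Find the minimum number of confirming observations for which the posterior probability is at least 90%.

Prior odds: 0.0003 ÷ 0.9997 = 3/9997.
Likelihood ratio per confirming observation = 2.5.
Target posterior odds = 0.9/0.1 = 9.
Require 2.5ⁿ ≥ 9 ÷ (3/9997) = 29991.
2.5¹¹ = 48828125/2048 falls short of 29991 but 2.5¹² = 244140625/4096 reaches it, so n = 12.

12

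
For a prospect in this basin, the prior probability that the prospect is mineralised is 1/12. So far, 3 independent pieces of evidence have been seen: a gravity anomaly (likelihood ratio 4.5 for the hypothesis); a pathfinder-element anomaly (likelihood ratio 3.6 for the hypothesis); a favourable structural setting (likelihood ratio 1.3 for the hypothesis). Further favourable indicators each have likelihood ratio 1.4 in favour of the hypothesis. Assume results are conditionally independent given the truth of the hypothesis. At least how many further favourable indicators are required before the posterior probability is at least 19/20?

Prior odds = (1/12)/(11/12) = 1/11.
Combined Bayes factor of the evidence already in hand = 4.5 × 3.6 × 1.3 = 21.06.
Odds after that evidence = (1/11) × 21.06 = 1053/550.
Target odds = 0.95/0.05 = 19.
Need 1.4ⁿ ≥ 19 ÷ (1053/550) = 10450/1053.
1.4⁶ = 117649/15625 falls short of 10450/1053 but 1.4⁷ = 823543/78125 reaches it, so n = 7.

7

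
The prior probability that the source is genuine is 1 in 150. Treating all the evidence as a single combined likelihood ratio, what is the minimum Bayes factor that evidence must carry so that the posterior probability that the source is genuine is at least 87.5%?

Prior odds = (1/150)/(149/150) = 1/149.
Target odds = 0.875/0.125 = 7.
Required Bayes factor = 7 ÷ (1/149) = 1043.

1043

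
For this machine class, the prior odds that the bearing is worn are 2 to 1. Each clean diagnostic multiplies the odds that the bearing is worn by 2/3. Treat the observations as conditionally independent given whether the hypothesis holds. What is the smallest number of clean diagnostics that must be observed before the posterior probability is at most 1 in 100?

14

Prior odds = 2.
Likelihood ratio per clean diagnostic = 2/3.
Target odds: 0.01 ÷ 0.99 = 1/99.
Require (2/3)ⁿ ≤ 1/99 ÷ 2 = 1/198.
(2/3)¹³ = 8192/1594323 is still above 1/198 but (2/3)¹⁴ = 16384/4782969 is at or below it, so n = 14.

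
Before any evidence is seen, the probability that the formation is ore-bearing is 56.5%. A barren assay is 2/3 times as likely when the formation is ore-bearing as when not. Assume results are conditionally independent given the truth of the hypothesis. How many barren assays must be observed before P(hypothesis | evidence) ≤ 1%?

12

Prior odds: 0.565 ÷ 0.435 = 113/87.
Likelihood ratio per barren assay = 2/3.
Target posterior odds = 0.01/0.99 = 1/99.
Require (2/3)ⁿ ≤ 1/99 ÷ (113/87) = 29/3729.
(2/3)¹¹ = 2048/177147 is still above 29/3729 but (2/3)¹² = 4096/531441 is at or below it, so n = 12.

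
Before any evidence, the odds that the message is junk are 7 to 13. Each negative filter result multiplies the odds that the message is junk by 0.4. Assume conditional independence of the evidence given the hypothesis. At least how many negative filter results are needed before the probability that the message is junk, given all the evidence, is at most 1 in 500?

7

Prior odds = 7/13.
Likelihood ratio per negative filter result = 0.4.
Target posterior odds = 0.002/0.998 = 1/499.
Require 0.4ⁿ ≤ 1/499 ÷ (7/13) = 13/3493.
0.4⁶ = 64/15625 is still above 13/3493 but 0.4⁷ = 128/78125 is at or below it, so n = 7.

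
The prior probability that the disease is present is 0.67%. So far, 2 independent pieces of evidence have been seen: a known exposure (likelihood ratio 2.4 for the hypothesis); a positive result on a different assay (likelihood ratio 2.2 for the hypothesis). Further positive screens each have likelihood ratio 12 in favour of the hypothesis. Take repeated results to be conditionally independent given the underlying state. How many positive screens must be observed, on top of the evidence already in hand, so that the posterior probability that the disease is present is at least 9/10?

Prior odds = 0.0067/0.9933 = 67/9933.
Combined Bayes factor of the evidence already in hand = 2.4 × 2.2 = 5.28.
Odds after that evidence = (67/9933) × 5.28 = 268/7525.
Target odds = 0.9/0.1 = 9.
Need 12ⁿ ≥ 9 ÷ (268/7525) = 67725/268.
12² = 144 falls short of 67725/268 but 12³ = 1728 reaches it, so n = 3.

3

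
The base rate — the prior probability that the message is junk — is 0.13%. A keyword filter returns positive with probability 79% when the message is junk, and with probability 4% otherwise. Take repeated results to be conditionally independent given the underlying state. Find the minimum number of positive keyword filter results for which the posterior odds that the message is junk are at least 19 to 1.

4

Prior odds: 0.0013 ÷ 0.9987 = 13/9987.
Likelihood ratio of a positive result = 0.79/0.04 = 19.75.
Target odds = 19.
Need (13/9987) × 19.75ⁿ ≥ 19, i.e. 19.75ⁿ ≥ 189753/13.
19.75³ = 7703.734375 falls short of 189753/13 but 19.75⁴ = 38950081/256 reaches it, so n = 4.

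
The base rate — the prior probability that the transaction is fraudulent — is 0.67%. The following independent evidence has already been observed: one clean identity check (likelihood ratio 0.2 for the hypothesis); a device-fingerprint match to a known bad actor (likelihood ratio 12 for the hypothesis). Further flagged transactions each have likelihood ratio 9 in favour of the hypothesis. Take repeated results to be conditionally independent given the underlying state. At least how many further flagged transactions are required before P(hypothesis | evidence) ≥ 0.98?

4

Prior odds = 0.0067/0.9933 = 67/9933.
Combined Bayes factor of the evidence already in hand = 0.2 × 12 = 2.4.
Odds after that evidence = (67/9933) × 2.4 = 268/16555.
Target odds = 0.98/0.02 = 49.
Need 9ⁿ ≥ 49 ÷ (268/16555) = 811195/268.
9³ = 729 falls short of 811195/268 but 9⁴ = 6561 reaches it, so n = 4.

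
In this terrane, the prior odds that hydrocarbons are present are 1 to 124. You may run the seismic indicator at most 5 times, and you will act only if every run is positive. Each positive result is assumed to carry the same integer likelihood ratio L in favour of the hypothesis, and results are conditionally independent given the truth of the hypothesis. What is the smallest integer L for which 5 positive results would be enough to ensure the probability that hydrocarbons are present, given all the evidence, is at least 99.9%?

Prior odds = 1/124.
Target odds = 0.999/0.001 = 999.
Need L⁵ ≥ 999 ÷ (1/124) = 123876.
10⁵ = 100000 < 123876 ≤ 161051 = 11⁵, so L = 11.

11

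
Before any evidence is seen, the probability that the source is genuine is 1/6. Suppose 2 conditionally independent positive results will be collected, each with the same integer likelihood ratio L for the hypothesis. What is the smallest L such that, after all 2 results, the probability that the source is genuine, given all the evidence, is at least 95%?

Prior odds = (1/6)/(5/6) = 0.2.
Target odds = 0.95/0.05 = 19.
Need L² ≥ 19 ÷ 0.2 = 95.
9² = 81 < 95 ≤ 100 = 10², so L = 10.

10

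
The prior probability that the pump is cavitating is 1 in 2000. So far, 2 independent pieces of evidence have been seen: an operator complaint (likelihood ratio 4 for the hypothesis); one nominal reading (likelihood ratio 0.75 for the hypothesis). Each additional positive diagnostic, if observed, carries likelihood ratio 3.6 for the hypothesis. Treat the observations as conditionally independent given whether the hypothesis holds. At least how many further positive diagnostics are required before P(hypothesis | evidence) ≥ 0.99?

Prior odds = 0.0005/0.9995 = 1/1999.
Combined Bayes factor of the evidence already in hand = 4 × 0.75 = 3.
Odds after that evidence = (1/1999) × 3 = 3/1999.
Target odds = 0.99/0.01 = 99.
Need 3.6ⁿ ≥ 99 ÷ (3/1999) = 65967.
3.6⁸ ≈28211.1 falls short of 65967 but 3.6⁹ ≈101560 reaches it, so n = 9.

9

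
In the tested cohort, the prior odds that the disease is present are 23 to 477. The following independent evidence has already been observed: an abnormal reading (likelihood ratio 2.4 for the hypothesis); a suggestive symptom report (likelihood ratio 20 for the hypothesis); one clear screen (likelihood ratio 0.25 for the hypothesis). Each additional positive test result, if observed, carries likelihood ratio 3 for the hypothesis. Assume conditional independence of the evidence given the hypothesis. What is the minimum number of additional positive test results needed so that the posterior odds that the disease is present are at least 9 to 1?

Prior odds = 23/477.
Combined Bayes factor of the evidence already in hand = 2.4 × 20 × 0.25 = 12.
Odds after that evidence = (23/477) × 12 = 92/159.
Target odds = 9.
Need 3ⁿ ≥ 9 ÷ (92/159) = 1431/92.
3² = 9 falls short of 1431/92 but 3³ = 27 reaches it, so n = 3.

3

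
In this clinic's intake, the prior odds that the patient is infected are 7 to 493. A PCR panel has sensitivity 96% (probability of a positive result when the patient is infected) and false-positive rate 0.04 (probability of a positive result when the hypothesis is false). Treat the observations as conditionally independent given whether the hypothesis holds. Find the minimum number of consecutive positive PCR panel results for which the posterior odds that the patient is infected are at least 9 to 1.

Prior odds = 7/493.
Likelihood ratio of a positive result = 0.96/0.04 = 24.
Target odds = 9.
Require 24ⁿ ≥ 9 ÷ (7/493) = 4437/7.
24² = 576 falls short of 4437/7 but 24³ = 13824 reaches it, so n = 3.

3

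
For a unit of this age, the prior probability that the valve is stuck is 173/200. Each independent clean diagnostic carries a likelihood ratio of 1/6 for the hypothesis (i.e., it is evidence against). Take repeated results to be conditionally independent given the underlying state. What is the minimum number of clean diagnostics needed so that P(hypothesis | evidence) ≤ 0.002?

5

Prior odds: 0.865 ÷ 0.135 = 173/27.
Likelihood ratio per clean diagnostic = 1/6.
Target odds: 0.002 ÷ 0.998 = 1/499.
Need (173/27) × (1/6)ⁿ ≤ 1/499, i.e. (1/6)ⁿ ≤ 27/86327.
(1/6)⁴ = 1/1296 is still above 27/86327 but (1/6)⁵ = 1/7776 is at or below it, so n = 5.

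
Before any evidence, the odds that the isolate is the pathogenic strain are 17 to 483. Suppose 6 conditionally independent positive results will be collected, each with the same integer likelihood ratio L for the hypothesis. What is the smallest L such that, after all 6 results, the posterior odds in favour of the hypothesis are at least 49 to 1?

Prior odds = 17/483.
Target odds = 49.
Need L⁶ ≥ 49 ÷ (17/483) = 23667/17.
3⁶ = 729 < 23667/17 ≤ 4096 = 4⁶, so L = 4.

4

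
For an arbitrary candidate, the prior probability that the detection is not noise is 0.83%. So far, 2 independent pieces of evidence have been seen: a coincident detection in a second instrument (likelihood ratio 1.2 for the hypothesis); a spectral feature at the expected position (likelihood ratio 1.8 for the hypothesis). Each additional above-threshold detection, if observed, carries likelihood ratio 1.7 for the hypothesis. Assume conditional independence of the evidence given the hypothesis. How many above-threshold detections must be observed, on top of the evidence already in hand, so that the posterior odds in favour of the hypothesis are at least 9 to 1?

Prior odds = 0.0083/0.9917 = 83/9917.
Combined Bayes factor of the evidence already in hand = 1.2 × 1.8 = 2.16.
Odds after that evidence = (83/9917) × 2.16 = 4482/247925.
Target odds = 9.
Need 1.7ⁿ ≥ 9 ÷ (4482/247925) = 247925/498.
1.7¹¹ ≈342.719 falls short of 247925/498 but 1.7¹² ≈582.622 reaches it, so n = 12.

12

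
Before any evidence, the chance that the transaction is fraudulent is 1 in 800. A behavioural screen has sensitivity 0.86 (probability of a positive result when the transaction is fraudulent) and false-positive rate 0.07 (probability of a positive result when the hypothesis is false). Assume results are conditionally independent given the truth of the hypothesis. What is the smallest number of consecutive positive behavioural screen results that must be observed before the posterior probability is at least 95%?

4

Prior odds = 0.00125/0.99875 = 1/799.
Likelihood ratio of a positive result = 0.86/0.07 = 86/7.
Target posterior odds = 0.95/0.05 = 19.
Need (1/799) × (86/7)ⁿ ≥ 19, i.e. (86/7)ⁿ ≥ 15181.
(86/7)³ = 636056/343 falls short of 15181 but (86/7)⁴ = 54700816/2401 reaches it, so n = 4.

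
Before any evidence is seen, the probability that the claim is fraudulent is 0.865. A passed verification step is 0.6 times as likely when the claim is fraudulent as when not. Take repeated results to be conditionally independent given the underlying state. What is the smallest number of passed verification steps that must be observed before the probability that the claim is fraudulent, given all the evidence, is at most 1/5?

7

Prior odds = 0.865/0.135 = 173/27.
Likelihood ratio per passed verification step = 0.6.
Target odds: 0.2 ÷ 0.8 = 0.25.
Require 0.6ⁿ ≤ 0.25 ÷ (173/27) = 27/692.
0.6⁶ = 729/15625 is still above 27/692 but 0.6⁷ = 2187/78125 is at or below it, so n = 7.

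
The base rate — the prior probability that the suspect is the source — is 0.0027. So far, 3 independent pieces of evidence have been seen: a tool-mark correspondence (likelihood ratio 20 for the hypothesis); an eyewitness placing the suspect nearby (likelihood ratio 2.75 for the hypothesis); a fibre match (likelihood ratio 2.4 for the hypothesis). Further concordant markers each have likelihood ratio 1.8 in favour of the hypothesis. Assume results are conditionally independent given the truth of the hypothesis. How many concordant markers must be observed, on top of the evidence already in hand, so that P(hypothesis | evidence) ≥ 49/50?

9

Prior odds = 0.0027/0.9973 = 27/9973.
Combined Bayes factor of the evidence already in hand = 20 × 2.75 × 2.4 = 132.
Odds after that evidence = (27/9973) × 132 = 3564/9973.
Target odds = 0.98/0.02 = 49.
Need 1.8ⁿ ≥ 49 ÷ (3564/9973) = 488677/3564.
1.8⁸ = 43046721/390625 falls short of 488677/3564 but 1.8⁹ = 387420489/1953125 reaches it, so n = 9.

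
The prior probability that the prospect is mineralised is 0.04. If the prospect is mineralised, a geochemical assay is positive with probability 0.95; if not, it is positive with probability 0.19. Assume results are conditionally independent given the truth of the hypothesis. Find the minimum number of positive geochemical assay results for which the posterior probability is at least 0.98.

Prior odds: 0.04 ÷ 0.96 = 1/24.
Likelihood ratio of a positive = 0.95/0.19 = 5.
Target posterior odds = 0.98/0.02 = 49.
Require 5ⁿ ≥ 49 ÷ (1/24) = 1176.
5⁴ = 625 falls short of 1176 but 5⁵ = 3125 reaches it, so n = 5.

5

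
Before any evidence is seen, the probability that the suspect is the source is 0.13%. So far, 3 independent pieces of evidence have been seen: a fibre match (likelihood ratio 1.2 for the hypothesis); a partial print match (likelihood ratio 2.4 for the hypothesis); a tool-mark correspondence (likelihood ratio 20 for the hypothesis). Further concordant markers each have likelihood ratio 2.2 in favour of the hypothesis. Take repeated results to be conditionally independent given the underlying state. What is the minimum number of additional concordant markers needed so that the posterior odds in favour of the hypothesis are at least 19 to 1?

Prior odds = 0.0013/0.9987 = 13/9987.
Combined Bayes factor of the evidence already in hand = 1.2 × 2.4 × 20 = 57.6.
Odds after that evidence = (13/9987) × 57.6 = 1248/16645.
Target odds = 19.
Need 2.2ⁿ ≥ 19 ÷ (1248/16645) = 316255/1248.
2.2⁷ = 19487171/78125 falls short of 316255/1248 but 2.2⁸ = 214358881/390625 reaches it, so n = 8.

8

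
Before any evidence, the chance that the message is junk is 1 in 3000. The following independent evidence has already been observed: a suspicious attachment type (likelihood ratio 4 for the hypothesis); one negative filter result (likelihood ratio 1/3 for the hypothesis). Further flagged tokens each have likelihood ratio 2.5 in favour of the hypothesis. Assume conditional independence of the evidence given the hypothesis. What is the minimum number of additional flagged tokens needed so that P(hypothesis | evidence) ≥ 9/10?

11

Prior odds = (1/3000)/(2999/3000) = 1/2999.
Combined Bayes factor of the evidence already in hand = 4 × (1/3) = 4/3.
Odds after that evidence = (1/2999) × 4/3 = 4/8997.
Target odds = 0.9/0.1 = 9.
Need 2.5ⁿ ≥ 9 ÷ (4/8997) = 20243.25.
2.5¹⁰ = 9765625/1024 falls short of 20243.25 but 2.5¹¹ = 48828125/2048 reaches it, so n = 11.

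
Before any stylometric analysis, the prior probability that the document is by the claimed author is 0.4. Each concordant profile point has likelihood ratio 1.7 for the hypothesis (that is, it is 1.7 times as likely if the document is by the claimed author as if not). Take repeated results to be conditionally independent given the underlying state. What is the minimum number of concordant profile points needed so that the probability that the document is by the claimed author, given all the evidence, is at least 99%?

Prior odds = 0.4/0.6 = 2/3.
Likelihood ratio per concordant profile point = 1.7.
Target odds: 0.99 ÷ 0.01 = 99.
Need (2/3) × 1.7ⁿ ≥ 99, i.e. 1.7ⁿ ≥ 148.5.
1.7⁹ ≈118.588 falls short of 148.5 but 1.7¹⁰ ≈201.599 reaches it, so n = 10.

10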